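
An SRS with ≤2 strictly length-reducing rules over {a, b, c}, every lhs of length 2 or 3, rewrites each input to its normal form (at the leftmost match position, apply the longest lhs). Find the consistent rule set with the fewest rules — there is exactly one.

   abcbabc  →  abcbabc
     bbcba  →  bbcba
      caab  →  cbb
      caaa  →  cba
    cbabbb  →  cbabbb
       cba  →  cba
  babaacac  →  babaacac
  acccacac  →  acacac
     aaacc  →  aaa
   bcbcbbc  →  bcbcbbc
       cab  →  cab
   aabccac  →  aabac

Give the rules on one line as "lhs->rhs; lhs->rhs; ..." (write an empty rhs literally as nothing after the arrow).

  | abcbabc
  | bbcba
  | caab => cbb
  | caaa => cba

caa->cb; cc->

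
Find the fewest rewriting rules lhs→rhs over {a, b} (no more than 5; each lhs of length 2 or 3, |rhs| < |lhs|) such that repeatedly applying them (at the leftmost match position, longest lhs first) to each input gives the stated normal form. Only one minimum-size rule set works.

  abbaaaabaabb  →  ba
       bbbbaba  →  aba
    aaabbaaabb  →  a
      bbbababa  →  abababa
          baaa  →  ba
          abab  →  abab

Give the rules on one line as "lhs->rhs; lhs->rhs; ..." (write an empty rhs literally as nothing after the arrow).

  | abbaaaabaabb => aaaaaabaabb => aaaabaabb => aabaabb => baaabb => babb => baa => ba
  | bbbbaba => abbaba => aaaba => aba
  | aaabbaaabb => abbaaabb => aaaaabb => aaabb => abb => aa => a
  | bbbababa => abababa

aa->a; aaa->a; aab->ba; bb->a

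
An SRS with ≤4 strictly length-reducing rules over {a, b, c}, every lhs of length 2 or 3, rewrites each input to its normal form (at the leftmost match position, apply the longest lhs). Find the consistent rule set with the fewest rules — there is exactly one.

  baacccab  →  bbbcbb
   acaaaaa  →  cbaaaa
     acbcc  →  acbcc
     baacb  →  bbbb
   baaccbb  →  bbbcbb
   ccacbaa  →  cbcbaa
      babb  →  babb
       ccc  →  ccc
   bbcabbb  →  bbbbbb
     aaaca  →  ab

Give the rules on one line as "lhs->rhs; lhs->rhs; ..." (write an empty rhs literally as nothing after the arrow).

aac->bb; aca->cb; bba->b; ca->b

  | baacccab => bbbccab => bbbcbb
  | acaaaaa => cbaaaa
  | acbcc
  | baacb => bbbb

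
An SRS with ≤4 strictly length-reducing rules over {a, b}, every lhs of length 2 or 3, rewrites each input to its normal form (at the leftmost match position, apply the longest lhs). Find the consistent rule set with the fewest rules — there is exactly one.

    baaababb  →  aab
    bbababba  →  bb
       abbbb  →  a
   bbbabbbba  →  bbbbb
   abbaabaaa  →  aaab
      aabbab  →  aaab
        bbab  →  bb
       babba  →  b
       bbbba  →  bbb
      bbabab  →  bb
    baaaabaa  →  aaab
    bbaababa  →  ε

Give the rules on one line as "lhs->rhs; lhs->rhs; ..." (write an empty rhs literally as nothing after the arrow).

  | baaababb => aababb => aabbb => aab
  | bbababba => bbabba => bbba => bb
  | abbbb => abb => a
  | bbbabbbba => bbbbbba => bbbbb

aba->ab; abb->a; ba->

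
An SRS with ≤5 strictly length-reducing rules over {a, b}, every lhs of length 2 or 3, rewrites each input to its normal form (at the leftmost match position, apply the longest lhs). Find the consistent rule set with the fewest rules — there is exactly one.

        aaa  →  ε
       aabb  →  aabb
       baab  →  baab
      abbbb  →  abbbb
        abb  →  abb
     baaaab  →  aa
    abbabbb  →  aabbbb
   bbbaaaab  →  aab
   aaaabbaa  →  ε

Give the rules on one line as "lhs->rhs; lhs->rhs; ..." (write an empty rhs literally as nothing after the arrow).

  | aaa => ε
  | aabb
  | baab
  | abbbb

aaa->; aba->aa; bab->aa; bba->ab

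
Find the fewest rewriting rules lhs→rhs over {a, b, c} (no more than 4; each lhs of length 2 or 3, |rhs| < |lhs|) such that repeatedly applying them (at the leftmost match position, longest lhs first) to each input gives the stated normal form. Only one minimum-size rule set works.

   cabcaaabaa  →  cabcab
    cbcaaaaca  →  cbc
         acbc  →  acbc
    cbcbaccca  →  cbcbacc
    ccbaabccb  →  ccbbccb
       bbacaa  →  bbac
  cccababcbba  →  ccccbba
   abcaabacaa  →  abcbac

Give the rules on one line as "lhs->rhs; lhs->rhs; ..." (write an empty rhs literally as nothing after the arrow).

  | cabcaaabaa => cabcabaa => cabcab
  | cbcaaaaca => cbcaaca => cbcca => cbc
  | acbc
  | cbcbaccca => cbcbacc

aa->; bab->c; cca->c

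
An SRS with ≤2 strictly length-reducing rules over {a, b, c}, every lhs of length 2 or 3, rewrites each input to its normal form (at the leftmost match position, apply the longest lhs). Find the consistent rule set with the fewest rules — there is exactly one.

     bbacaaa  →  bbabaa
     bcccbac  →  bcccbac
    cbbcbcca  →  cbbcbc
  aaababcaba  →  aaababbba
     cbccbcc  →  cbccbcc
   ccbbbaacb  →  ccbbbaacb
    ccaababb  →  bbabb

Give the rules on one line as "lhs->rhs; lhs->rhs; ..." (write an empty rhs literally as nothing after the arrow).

ca->b; cca->c

  | bbacaaa => bbabaa
  | bcccbac
  | cbbcbcca => cbbcbc
  | aaababcaba => aaababbba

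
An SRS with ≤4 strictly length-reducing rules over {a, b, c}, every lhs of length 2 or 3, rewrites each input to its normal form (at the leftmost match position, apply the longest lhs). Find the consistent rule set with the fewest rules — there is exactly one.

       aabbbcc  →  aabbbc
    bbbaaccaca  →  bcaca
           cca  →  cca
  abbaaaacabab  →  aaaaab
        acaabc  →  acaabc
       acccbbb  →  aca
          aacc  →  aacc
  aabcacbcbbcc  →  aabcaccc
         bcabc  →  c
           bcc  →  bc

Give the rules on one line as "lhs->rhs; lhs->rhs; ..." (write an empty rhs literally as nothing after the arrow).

ba->; bcc->bc; cab->a; cbb->a

  | aabbbcc => aabbbc
  | bbbaaccaca => bbaccaca => bccaca => bcaca
  | cca
  | abbaaaacabab => abaaacabab => aaacabab => aaaaab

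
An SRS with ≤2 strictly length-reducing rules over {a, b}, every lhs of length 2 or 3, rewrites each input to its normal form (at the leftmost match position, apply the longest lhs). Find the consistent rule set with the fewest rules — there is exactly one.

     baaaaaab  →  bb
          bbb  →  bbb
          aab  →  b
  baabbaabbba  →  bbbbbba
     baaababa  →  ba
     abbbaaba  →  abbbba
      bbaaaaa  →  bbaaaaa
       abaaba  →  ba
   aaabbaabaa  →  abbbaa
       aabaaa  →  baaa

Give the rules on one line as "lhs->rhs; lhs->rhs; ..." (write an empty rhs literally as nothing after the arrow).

aab->b; aba->a

  | baaaaaab => baaaab => baab => bb
  | bbb
  | aab => b
  | baabbaabbba => bbbaabbba => bbbbbba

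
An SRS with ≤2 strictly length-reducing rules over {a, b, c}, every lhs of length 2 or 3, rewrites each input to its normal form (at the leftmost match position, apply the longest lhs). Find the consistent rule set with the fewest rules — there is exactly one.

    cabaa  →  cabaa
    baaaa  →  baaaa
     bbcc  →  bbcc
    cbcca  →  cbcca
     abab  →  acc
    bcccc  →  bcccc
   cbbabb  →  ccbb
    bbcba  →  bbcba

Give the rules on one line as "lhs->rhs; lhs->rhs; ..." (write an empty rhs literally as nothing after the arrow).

bab->cc; bba->c

  | cabaa
  | baaaa
  | bbcc
  | cbcca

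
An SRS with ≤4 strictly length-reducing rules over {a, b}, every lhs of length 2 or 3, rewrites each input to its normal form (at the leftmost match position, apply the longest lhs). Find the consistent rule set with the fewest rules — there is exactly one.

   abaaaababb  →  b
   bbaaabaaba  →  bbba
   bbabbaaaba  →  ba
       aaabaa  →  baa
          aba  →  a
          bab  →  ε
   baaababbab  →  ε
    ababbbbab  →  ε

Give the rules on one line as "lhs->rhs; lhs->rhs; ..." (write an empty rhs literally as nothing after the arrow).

  | abaaaababb => aaaababb => aabbabb => bbbabb => bbabb => babb => abb => b
  | bbaaabaaba => bbabbaaba => babbaaba => abbaaba => baaba => bbba
  | bbabbaaaba => babbaaaba => abbaaaba => baaaba => babba => abba => ba
  | aaabaa => abbaa => baa

aab->bb; ab->; bab->ab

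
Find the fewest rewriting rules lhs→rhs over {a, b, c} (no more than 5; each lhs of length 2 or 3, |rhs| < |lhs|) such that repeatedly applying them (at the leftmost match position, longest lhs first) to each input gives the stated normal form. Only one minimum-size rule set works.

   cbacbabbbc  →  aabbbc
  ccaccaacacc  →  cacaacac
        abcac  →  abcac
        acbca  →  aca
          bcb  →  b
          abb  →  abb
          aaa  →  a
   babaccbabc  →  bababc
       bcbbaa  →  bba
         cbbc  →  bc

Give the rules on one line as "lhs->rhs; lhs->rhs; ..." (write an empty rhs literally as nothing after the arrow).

aaa->a; baa->ba; cb->; cc->c

  | cbacbabbbc => acbabbbc => aabbbc
  | ccaccaacacc => caccaacacc => cacaacacc => cacaacac
  | abcac
  | acbca => aca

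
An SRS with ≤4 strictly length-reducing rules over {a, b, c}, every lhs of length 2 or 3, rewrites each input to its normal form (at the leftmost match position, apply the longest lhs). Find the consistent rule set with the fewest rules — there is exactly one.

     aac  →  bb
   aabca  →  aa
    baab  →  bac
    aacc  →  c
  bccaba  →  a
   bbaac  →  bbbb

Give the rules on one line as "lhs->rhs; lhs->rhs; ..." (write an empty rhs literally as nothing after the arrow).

aac->bb; ab->c; bc->c; ca->a

  | aac => bb
  | aabca => acca => aca => aa
  | baab => bac
  | aacc => bbc => bc => c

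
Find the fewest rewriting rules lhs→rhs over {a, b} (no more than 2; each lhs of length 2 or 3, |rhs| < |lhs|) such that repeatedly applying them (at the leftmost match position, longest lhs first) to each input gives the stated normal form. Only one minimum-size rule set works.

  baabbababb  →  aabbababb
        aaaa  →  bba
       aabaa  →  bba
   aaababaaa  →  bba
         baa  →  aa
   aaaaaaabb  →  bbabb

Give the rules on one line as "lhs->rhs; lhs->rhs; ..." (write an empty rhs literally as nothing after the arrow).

  | baabbababb => aabbababb
  | aaaa => bba
  | aabaa => aaaa => bba
  | aaababaaa => bbbabaaa => bbbaaaa => bbaaaa => baaaa => aaaa => bba

aaa->bb; baa->aa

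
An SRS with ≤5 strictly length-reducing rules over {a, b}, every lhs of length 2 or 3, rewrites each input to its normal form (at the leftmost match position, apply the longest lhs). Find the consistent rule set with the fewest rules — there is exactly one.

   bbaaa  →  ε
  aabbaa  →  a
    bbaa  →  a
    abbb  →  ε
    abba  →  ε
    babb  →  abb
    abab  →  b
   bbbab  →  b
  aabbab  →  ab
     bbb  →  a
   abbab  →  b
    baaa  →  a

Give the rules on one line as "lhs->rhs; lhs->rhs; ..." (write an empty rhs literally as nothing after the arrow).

  | bbaaa => bbba => aa => ε
  | aabbaa => bbaa => bbb => a
  | bbaa => bbb => a
  | abbb => aa => ε

aa->; ba->a; baa->bb; bbb->a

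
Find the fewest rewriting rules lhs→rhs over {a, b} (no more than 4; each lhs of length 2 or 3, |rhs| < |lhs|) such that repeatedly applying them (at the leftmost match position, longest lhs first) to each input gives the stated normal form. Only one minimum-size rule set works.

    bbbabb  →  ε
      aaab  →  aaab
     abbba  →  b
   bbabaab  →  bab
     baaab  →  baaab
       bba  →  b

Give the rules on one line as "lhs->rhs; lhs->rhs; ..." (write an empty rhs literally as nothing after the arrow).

abb->b; bb->; bba->b

  | bbbabb => babb => bb => ε
  | aaab
  | abbba => bba => b
  | bbabaab => bbaab => bab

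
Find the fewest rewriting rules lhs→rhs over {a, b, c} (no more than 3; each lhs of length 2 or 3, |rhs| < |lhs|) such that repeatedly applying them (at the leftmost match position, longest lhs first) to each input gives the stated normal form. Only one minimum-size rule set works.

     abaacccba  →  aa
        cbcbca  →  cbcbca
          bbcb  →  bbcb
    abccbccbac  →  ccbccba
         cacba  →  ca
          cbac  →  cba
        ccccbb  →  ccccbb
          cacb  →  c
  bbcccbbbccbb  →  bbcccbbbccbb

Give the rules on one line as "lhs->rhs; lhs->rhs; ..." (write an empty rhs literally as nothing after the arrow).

ab->; ac->a

  | abaacccba => aacccba => aaccba => aacba => aaba => aa
  | cbcbca
  | bbcb
  | abccbccbac => ccbccbac => ccbccba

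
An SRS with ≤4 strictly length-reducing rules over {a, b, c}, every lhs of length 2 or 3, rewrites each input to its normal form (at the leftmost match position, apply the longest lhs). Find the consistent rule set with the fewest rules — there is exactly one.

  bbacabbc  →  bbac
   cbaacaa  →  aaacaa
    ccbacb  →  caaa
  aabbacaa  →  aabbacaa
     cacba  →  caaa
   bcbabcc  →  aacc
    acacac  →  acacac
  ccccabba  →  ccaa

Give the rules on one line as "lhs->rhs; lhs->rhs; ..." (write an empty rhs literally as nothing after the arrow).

  | bbacabbc => bbabc => bbac
  | cbaacaa => aaacaa
  | ccbacb => caacb => caaa
  | aabbacaa

bc->c; cab->; cb->a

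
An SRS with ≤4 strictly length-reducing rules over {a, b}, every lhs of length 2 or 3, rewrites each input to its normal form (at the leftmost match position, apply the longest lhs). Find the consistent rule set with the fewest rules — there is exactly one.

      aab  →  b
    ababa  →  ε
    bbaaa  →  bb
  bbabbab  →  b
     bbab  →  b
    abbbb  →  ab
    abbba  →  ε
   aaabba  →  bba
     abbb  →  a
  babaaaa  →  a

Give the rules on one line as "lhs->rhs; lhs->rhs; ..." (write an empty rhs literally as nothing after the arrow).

  | aab => b
  | ababa => aa => ε
  | bbaaa => bb
  | bbabbab => bbab => b

aa->; aaa->; bab->; bbb->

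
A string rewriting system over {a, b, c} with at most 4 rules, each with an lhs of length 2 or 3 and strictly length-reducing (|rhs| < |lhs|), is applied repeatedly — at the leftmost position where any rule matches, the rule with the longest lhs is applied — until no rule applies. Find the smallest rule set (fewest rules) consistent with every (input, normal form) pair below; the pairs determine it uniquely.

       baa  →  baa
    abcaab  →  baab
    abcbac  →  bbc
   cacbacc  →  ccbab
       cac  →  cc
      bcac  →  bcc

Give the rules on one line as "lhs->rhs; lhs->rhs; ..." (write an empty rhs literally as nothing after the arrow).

abc->b; ac->c; acc->ab

  | baa
  | abcaab => baab
  | abcbac => bbac => bbc
  | cacbacc => ccbacc => ccbab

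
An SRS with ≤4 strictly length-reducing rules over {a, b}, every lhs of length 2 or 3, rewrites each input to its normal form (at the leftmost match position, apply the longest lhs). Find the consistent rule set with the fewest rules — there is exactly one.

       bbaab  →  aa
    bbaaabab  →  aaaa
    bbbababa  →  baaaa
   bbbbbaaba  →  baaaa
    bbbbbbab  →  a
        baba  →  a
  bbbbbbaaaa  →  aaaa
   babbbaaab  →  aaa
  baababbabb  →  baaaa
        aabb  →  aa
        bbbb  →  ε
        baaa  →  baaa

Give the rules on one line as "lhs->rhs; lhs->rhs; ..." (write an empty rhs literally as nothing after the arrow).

  | bbaab => aab => aa
  | bbaaabab => aaabab => aaaab => aaaa
  | bbbababa => baababa => baaaba => baaaa
  | bbbbbaaba => babbaaba => bbbaaba => baaaba => baaaa

ab->a; bab->bb; bb->; bbb->ba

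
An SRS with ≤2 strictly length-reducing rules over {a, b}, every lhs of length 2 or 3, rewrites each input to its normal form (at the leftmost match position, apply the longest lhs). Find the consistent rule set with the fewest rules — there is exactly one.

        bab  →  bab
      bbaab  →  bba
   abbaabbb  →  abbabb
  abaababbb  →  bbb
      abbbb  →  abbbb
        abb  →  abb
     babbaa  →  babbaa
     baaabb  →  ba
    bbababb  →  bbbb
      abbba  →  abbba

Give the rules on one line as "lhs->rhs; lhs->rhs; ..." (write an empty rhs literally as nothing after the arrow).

  | bab
  | bbaab => bba
  | abbaabbb => abbabb
  | abaababbb => ababbb => bbb

aab->a; aba->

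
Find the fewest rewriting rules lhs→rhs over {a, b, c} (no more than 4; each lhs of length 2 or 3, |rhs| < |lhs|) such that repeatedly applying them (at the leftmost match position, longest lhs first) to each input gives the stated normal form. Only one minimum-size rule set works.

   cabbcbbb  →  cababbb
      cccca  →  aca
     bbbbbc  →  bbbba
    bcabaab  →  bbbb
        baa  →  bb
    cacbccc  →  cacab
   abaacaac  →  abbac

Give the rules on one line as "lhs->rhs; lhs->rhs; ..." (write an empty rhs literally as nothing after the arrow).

aa->b; bc->a; cc->b

  | cabbcbbb => cababbb
  | cccca => bcca => aca
  | bbbbbc => bbbba
  | bcabaab => aabaab => bbaab => bbbb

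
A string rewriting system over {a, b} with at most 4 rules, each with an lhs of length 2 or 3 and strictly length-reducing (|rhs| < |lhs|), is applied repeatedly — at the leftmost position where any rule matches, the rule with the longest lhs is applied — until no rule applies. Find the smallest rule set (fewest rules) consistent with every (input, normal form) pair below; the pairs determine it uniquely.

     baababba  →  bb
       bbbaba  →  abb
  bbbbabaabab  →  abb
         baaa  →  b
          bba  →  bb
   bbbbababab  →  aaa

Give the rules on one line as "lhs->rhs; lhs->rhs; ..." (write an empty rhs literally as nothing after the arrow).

aab->bb; ba->b; bbb->aa

  | baababba => bababba => bbabba => bbbba => aaba => bba => bb
  | bbbaba => aaaba => abba => abb
  | bbbbabaabab => aababaabab => bbabaabab => bbbaabab => aaaabab => aabbab => bbbab => aaab => abb
  | baaa => baa => ba => b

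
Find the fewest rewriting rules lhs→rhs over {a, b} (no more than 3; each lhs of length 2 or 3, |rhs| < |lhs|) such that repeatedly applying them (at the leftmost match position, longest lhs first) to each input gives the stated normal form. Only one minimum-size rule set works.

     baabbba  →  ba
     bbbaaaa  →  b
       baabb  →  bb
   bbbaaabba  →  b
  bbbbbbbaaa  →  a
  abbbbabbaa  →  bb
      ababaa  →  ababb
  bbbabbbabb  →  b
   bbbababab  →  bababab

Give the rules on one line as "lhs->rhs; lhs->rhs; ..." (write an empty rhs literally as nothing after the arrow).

  | baabbba => bbbbba => aabba => bbba => aaa => ba
  | bbbaaaa => aaaaaa => baaaa => bbaa => aa => b
  | baabb => bbbb => aab => bb
  | bbbaaabba => aaaaabba => baaabba => bbabba => abba => aa => b

aa->b; bba->a; bbb->aa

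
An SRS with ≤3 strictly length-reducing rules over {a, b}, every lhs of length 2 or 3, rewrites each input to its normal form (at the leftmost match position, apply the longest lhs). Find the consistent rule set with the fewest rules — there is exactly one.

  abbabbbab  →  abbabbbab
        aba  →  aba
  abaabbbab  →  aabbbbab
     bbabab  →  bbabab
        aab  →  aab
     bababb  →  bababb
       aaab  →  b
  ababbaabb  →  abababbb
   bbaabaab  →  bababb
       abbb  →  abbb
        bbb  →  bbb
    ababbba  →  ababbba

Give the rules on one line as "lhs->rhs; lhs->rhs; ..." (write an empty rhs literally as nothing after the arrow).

  | abbabbbab
  | aba
  | abaabbbab => aabbbbab
  | bbabab

aaa->; baa->ab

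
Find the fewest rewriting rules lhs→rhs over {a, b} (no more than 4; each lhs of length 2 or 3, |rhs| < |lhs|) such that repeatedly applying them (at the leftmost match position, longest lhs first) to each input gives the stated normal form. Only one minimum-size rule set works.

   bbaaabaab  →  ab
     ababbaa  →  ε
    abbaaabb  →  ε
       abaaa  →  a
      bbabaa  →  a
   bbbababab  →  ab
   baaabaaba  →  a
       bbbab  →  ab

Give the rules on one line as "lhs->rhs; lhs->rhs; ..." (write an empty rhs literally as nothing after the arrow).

  | bbaaabaab => aaaabaab => aabaab => baab => ab
  | ababbaa => abbaa => aaaa => aa => ε
  | abbaaabb => aaaaabb => aaabb => abb => aa => ε
  | abaaa => aaa => a

aa->; ba->; bb->a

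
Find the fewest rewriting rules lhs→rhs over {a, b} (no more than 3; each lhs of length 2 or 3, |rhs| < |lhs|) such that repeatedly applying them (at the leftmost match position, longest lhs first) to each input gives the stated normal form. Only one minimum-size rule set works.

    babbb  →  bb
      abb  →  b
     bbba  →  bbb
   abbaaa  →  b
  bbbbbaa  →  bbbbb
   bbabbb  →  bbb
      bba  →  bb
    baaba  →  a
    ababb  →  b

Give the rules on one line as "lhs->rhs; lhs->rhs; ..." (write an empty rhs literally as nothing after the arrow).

ab->; ba->b; bab->

  | babbb => bb
  | abb => b
  | bbba => bbb
  | abbaaa => baaa => baa => ba => b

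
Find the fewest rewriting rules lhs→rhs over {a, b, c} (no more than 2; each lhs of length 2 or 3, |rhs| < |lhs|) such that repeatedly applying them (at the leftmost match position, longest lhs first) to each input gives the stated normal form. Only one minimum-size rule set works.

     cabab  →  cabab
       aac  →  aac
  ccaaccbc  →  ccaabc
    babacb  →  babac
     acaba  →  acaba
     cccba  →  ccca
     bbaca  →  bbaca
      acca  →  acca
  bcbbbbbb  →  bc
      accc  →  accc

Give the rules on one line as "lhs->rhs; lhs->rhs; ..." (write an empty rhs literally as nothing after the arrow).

cb->c; cbc->bc

  | cabab
  | aac
  | ccaaccbc => ccaacbc => ccaabc
  | babacb => babac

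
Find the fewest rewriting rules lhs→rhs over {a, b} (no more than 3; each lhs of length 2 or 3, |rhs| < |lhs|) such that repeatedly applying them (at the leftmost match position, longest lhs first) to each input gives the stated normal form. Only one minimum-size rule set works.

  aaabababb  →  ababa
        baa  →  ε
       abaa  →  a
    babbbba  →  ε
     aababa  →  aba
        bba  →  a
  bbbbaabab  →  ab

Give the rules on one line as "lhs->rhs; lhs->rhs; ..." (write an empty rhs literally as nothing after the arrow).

  | aaabababb => abababb => ababa
  | baa => bb => ε
  | abaa => abb => a
  | babbbba => babba => baa => bb => ε

aa->b; aaa->a; bb->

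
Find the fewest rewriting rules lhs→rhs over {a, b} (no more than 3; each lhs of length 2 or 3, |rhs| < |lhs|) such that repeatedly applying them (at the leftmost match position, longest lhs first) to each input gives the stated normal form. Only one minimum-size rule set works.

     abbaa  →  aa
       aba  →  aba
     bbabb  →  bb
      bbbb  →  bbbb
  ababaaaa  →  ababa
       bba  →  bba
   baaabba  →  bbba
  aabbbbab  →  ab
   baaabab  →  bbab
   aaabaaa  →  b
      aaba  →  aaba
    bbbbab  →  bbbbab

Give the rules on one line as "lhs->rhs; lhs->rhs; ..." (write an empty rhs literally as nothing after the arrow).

  | abbaa => aa
  | aba
  | bbabb => bb
  | bbbb

aaa->; abb->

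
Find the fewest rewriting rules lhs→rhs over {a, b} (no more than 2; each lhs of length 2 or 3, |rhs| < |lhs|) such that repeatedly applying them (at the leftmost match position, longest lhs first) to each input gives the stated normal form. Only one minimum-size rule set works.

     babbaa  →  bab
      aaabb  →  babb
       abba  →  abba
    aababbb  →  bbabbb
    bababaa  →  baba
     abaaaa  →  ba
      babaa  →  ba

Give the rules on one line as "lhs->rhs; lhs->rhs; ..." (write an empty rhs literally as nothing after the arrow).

  | babbaa => bab
  | aaabb => babb
  | abba
  | aababbb => bbabbb

aa->b; baa->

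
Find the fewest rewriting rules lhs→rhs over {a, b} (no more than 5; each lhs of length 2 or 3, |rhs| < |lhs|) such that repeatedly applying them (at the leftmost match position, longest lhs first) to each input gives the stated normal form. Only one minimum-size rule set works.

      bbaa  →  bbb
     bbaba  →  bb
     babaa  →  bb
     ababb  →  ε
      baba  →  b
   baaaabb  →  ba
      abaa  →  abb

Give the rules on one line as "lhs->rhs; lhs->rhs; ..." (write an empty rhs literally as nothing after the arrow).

  | bbaa => bbb
  | bbaba => baa => bb
  | babaa => aaa => bb
  | ababb => aab => ε

aa->b; aaa->bb; aab->; bab->a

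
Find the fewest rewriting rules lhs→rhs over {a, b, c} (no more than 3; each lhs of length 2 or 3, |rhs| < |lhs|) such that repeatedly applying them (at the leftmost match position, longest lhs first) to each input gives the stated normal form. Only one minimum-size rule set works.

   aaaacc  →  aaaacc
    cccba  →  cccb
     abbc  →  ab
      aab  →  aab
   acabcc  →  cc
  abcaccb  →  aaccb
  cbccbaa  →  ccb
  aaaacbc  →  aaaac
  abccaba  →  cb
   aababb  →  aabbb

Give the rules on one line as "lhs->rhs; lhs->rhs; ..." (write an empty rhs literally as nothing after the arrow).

aca->c; ba->b; bc->

  | aaaacc
  | cccba => cccb
  | abbc => ab
  | aab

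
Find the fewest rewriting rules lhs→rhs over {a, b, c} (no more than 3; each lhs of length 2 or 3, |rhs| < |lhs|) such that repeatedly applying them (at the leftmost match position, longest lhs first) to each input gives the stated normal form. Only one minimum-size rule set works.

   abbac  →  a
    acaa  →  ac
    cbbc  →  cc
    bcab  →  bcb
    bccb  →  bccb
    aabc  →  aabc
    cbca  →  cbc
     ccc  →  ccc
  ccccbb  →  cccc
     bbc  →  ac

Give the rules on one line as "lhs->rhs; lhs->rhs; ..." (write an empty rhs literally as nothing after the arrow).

aac->; bb->a; ca->c

  | abbac => aaac => a
  | acaa => aca => ac
  | cbbc => cac => cc
  | bcab => bcb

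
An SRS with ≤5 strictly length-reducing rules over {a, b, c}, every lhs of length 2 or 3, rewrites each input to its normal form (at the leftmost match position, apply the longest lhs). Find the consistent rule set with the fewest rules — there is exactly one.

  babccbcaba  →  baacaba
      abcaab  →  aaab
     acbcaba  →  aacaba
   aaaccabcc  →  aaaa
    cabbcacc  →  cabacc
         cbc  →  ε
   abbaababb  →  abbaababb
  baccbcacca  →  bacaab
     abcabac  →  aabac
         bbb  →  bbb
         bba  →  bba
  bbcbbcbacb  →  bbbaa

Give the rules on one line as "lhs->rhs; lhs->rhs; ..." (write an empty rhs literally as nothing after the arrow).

  | babccbcaba => bacbcaba => baacaba
  | abcaab => aaab
  | acbcaba => aacaba
  | aaaccabcc => aaaabbcc => aaaabc => aaaa

acb->aa; bc->; cbc->; cca->ab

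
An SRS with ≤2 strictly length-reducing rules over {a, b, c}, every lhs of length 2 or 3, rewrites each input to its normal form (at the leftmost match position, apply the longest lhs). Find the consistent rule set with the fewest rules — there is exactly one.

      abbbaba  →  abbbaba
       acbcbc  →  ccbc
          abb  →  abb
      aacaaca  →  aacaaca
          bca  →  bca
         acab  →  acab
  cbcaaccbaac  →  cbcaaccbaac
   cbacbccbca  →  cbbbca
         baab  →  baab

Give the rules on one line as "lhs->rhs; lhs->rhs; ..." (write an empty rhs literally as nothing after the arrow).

  | abbbaba
  | acbcbc => ccbc
  | abb
  | aacaaca

acb->c; ccc->b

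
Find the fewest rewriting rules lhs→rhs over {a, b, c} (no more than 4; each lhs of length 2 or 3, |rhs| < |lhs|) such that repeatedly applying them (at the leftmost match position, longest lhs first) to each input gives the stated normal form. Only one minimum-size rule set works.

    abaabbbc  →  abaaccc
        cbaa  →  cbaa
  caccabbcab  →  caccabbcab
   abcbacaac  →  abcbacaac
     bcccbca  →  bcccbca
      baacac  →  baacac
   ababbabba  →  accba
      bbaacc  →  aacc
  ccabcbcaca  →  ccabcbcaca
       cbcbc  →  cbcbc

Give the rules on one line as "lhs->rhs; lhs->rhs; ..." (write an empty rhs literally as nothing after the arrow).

bab->c; bba->a; bbb->cc

  | abaabbbc => abaaccc
  | cbaa
  | caccabbcab
  | abcbacaac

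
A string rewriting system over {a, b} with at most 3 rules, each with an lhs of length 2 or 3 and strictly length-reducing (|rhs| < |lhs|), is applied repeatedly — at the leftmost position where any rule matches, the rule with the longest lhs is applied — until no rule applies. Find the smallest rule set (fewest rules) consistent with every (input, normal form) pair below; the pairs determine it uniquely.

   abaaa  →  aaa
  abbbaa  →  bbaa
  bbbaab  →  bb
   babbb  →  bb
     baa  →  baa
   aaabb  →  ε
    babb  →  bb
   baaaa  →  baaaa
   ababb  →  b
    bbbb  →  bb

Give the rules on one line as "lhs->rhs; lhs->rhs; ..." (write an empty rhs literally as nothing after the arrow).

  | abaaa => aaa
  | abbbaa => bbaa
  | bbbaab => bbaab => bb
  | babbb => bbb => bb

aab->; ab->; bbb->bb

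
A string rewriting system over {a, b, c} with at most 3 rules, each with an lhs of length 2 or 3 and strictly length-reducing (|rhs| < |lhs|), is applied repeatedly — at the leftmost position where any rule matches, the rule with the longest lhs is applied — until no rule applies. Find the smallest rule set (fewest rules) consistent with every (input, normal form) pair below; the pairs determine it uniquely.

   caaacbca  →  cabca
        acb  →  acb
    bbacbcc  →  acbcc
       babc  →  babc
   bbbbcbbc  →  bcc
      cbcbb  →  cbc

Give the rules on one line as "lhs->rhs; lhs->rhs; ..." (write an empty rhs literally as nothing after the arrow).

aac->; bb->; bbb->

  | caaacbca => cabca
  | acb
  | bbacbcc => acbcc
  | babc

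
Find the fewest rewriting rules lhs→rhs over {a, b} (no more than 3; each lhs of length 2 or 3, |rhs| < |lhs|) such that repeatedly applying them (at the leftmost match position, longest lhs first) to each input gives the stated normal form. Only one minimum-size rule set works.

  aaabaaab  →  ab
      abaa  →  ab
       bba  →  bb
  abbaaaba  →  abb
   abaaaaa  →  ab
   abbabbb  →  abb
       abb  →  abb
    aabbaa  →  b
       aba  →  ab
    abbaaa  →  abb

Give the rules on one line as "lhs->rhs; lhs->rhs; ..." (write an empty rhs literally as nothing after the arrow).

aab->ba; ba->b; bab->ba

  | aaabaaab => abaaaab => abaaab => abaab => abab => aba => ab
  | abaa => aba => ab
  | bba => bb
  | abbaaaba => abbaaba => abbaba => abbaa => abba => abb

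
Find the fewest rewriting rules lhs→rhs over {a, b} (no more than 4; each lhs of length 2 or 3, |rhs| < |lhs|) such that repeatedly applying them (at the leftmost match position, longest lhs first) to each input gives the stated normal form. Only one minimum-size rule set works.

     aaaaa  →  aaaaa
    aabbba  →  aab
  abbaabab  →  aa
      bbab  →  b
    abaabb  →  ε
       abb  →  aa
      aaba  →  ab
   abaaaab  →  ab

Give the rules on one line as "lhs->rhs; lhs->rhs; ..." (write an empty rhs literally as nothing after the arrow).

aba->b; baa->; bb->a; bba->

  | aaaaa
  | aabbba => aaaba => aab
  | abbaabab => aabab => abb => aa
  | bbab => b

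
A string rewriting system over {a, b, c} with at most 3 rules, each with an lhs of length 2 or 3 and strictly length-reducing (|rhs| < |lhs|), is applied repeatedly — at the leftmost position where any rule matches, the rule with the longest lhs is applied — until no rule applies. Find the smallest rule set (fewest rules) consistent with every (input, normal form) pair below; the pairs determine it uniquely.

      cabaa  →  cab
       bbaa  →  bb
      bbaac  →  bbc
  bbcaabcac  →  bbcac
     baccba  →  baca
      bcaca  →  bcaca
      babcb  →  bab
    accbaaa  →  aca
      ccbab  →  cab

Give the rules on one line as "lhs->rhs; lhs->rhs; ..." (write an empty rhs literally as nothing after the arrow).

aa->; cb->

  | cabaa => cab
  | bbaa => bb
  | bbaac => bbc
  | bbcaabcac => bbcbcac => bbcac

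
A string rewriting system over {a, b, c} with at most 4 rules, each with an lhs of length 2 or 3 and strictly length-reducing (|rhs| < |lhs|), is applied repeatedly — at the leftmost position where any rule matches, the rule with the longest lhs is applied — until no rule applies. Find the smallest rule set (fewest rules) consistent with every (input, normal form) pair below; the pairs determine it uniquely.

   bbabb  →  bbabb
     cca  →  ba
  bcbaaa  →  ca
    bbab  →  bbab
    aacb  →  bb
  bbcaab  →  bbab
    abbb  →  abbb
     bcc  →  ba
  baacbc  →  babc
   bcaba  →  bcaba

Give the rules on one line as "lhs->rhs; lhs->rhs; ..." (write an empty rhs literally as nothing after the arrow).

aa->c; bcb->; bcc->ba; cc->b

  | bbabb
  | cca => ba
  | bcbaaa => aaa => ca
  | bbab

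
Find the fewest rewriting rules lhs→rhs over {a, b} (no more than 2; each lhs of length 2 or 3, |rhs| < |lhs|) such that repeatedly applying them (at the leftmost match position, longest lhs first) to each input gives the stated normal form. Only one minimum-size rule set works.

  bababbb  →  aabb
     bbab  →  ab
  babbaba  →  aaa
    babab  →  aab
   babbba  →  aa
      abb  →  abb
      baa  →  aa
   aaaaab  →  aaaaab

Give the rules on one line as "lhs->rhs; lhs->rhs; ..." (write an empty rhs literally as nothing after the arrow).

  | bababbb => ababbb => aabbb => aabb
  | bbab => bab => ab
  | babbaba => abbaba => ababa => aaba => aaa
  | babab => abab => aab

ba->a; bbb->bb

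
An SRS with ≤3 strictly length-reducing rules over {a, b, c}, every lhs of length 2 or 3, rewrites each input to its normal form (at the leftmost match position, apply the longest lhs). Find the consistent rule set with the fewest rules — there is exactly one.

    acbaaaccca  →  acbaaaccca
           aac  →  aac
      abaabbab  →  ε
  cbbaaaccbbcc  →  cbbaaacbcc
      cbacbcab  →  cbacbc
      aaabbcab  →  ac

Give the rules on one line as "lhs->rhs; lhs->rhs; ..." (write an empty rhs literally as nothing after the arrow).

ab->; ccb->c

  | acbaaaccca
  | aac
  | abaabbab => aabbab => abab => ab => ε
  | cbbaaaccbbcc => cbbaaacbcc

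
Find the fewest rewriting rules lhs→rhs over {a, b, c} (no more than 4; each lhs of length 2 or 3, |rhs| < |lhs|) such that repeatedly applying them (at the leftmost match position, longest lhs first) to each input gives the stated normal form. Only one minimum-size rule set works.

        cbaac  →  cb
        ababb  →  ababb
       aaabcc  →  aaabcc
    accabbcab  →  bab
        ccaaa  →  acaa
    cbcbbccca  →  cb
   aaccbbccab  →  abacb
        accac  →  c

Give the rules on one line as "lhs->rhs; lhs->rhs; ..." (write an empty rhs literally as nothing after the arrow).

aac->; bca->a; cbb->ab; cca->ac

  | cbaac => cb
  | ababb
  | aaabcc
  | accabbcab => aacbbcab => bbcab => bab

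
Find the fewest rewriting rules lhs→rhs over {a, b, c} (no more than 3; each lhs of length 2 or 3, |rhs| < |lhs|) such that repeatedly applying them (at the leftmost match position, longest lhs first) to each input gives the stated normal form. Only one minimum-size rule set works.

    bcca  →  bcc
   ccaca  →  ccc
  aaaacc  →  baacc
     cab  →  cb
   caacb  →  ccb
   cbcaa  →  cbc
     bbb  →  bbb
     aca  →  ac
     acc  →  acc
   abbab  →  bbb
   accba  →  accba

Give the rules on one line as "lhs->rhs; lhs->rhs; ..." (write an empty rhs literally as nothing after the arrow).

  | bcca => bcc
  | ccaca => ccca => ccc
  | aaaacc => baacc
  | cab => cb

aaa->ba; ab->b; ca->c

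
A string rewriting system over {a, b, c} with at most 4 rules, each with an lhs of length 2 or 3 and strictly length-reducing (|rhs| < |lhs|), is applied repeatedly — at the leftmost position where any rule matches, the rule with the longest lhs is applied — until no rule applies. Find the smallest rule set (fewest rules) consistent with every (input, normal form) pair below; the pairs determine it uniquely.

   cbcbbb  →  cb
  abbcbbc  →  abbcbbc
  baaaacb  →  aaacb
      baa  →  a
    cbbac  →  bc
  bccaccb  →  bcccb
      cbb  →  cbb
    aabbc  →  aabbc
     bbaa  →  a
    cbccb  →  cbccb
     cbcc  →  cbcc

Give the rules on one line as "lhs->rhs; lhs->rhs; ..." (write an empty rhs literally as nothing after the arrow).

  | cbcbbb => cbca => cb
  | abbcbbc
  | baaaacb => aaacb
  | baa => a

ba->; bba->ab; bbb->a; ca->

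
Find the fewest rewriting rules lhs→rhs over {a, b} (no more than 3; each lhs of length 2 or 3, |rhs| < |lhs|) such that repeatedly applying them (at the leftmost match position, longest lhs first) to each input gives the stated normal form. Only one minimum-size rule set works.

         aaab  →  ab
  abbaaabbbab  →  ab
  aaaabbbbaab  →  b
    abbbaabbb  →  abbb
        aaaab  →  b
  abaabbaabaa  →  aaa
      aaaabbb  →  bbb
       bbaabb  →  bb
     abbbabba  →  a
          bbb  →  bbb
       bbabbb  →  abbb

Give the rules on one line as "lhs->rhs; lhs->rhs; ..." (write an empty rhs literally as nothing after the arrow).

  | aaab => ab
  | abbaaabbbab => abaaabbbab => aaaabbbab => aabbbab => bbbab => bbab => bab => ab
  | aaaabbbbaab => aabbbbaab => bbbbaab => bbbaab => bbaab => baab => aab => b
  | abbbaabbb => abbaabbb => abaabbb => aaabbb => abbb

aab->b; ba->a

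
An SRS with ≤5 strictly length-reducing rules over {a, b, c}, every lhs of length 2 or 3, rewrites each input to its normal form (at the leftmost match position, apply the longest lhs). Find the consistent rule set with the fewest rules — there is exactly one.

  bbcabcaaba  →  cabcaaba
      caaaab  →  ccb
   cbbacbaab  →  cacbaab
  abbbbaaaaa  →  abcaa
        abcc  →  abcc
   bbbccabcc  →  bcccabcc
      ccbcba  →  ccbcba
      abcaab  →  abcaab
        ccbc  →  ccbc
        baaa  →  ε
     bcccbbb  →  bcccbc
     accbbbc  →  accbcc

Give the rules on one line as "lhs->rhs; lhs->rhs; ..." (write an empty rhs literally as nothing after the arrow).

aaa->b; bab->cb; bb->; bbb->bc

  | bbcabcaaba => cabcaaba
  | caaaab => cbab => ccb
  | cbbacbaab => cacbaab
  | abbbbaaaaa => abcbaaaaa => abcbbaa => abcaa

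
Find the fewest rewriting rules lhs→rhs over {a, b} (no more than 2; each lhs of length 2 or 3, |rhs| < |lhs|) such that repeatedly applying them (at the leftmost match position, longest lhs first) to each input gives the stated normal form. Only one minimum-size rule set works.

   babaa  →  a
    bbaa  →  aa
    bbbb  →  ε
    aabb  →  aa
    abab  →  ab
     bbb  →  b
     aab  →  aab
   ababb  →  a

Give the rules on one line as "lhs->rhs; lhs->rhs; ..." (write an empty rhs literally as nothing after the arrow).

ba->; bb->

  | babaa => baa => a
  | bbaa => aa
  | bbbb => bb => ε
  | aabb => aa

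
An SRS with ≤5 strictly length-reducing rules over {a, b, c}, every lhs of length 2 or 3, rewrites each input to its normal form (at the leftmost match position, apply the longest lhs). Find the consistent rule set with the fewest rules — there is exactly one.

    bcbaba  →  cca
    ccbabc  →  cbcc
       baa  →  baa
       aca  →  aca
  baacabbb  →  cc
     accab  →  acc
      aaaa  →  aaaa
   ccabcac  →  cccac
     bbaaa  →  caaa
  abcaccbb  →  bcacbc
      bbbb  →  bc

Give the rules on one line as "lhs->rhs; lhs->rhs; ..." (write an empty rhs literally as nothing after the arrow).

ab->b; bb->c; cab->c; cbb->bc

  | bcbaba => bcbba => bbca => cca
  | ccbabc => ccbbc => cbcc
  | baa
  | aca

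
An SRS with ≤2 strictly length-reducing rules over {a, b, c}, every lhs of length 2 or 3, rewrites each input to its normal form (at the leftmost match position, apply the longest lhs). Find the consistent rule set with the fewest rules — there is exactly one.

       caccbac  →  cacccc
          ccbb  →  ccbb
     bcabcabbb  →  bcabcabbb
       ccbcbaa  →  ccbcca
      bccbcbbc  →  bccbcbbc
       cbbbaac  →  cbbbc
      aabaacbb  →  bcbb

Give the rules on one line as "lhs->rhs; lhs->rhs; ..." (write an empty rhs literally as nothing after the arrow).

aa->; cba->cc

  | caccbac => cacccc
  | ccbb
  | bcabcabbb
  | ccbcbaa => ccbcca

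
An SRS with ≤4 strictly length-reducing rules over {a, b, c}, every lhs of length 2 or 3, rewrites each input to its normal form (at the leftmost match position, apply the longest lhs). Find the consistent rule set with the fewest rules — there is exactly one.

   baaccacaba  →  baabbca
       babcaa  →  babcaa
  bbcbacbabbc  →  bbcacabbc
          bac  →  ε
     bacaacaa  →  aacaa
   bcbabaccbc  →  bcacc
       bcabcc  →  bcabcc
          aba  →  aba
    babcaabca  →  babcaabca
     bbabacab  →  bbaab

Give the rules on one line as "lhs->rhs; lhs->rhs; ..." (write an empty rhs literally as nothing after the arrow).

  | baaccacaba => baabccaba => baabbcba => baabbca
  | babcaa
  | bbcbacbabbc => bbcacbabbc => bbcacabbc
  | bac => ε

bac->; cb->c; cca->bc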